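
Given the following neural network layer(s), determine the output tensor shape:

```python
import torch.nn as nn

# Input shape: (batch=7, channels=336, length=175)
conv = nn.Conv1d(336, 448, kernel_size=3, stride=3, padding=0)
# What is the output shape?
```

Input: (7, 336, 175) -> Output: (7, 448, 58)

Answer: (7, 448, 58)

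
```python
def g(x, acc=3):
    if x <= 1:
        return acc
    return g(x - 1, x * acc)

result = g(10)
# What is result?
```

Accumulator trace (n, acc): (10, 3) -> (9, 30) -> (8, 270) -> (7, 2160) -> (6, 15120) -> (5, 90720) -> (4, 453600) -> (3, 1814400) -> (2, 5443200) -> (1, 10886400) -> return 10886400

Answer: 10886400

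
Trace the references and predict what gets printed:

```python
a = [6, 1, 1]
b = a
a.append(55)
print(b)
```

Key concept: basic list aliasing.
Step by step:
`a = [6, 1, 1]` → a = [6, 1, 1]
`b = a` → b = [6, 1, 1] (same object as a)
`a.append(55)` → a = [6, 1, 1, 55] (same object as b); b = [6, 1, 1, 55] (same object as a)
`print(b)` → prints [6, 1, 1, 55]

Answer: [6, 1, 1, 55]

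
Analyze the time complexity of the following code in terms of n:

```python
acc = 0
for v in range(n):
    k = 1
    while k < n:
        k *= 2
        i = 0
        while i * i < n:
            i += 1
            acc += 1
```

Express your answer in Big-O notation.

Each loop level contributes: n × log n × √n. Multiplying the contributions gives O(n√n log n).

Answer: O(n√n log n)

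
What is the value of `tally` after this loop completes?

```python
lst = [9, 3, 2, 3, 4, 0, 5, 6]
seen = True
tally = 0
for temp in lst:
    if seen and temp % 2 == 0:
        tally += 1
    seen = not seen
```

Count even values at even positions
`tally` takes the values: 0 → 1 → 2

Answer: 2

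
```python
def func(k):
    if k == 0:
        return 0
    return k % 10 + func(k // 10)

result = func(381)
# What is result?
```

Sum of digits of 381: 1 + 8 + 3 = 12

Answer: 12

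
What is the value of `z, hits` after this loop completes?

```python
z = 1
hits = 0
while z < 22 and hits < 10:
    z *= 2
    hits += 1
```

Double until >= 22 or 10 iterations
`z, hits` takes the values: (1, 0) → (2, 0) → (2, 1) → (4, 1) → (4, 2) → (8, 2) → (8, 3) → (16, 3) → (16, 4) → (32, 4) → (32, 5)

Answer: 32, 5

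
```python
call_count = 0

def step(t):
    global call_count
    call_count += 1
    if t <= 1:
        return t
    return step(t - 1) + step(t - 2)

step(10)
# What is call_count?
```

Calls(t) = 1 + Calls(t-1) + Calls(t-2); Calls(0)=Calls(1)=1. For t=10 this gives 177.

Answer: 177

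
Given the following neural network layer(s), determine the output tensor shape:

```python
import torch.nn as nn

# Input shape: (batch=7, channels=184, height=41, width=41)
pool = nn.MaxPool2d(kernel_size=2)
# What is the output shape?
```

Input: (7, 184, 41, 41) -> Output: (7, 184, 20, 20)

Answer: (7, 184, 20, 20)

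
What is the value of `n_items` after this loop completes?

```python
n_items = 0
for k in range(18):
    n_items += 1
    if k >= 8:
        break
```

Loop breaks when k reaches 8, n_items is 9
`n_items` takes the values: 0 → 1 → 2 → 3 → 4 → 5 → 6 → 7 → 8 → 9

Answer: 9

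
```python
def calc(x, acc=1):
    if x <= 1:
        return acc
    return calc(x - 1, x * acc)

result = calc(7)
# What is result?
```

Accumulator trace (n, acc): (7, 1) -> (6, 7) -> (5, 42) -> (4, 210) -> (3, 840) -> (2, 2520) -> (1, 5040) -> return 5040

Answer: 5040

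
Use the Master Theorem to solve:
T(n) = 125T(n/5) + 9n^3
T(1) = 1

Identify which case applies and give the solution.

a=125, b=5, f(n)=9n^3. log_5(125) = 3. Since c=3 = 3, Case 2 applies: T(n) = Θ(n^log_b(a) · log n) = O(n^3 log n).

Answer: O(n^3 log n) - Case 2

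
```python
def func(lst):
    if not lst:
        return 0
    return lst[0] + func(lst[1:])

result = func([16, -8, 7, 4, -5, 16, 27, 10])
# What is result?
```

16 + (-8) + 7 + 4 + (-5) + 16 + 27 + 10 + 0 = 67

Answer: 67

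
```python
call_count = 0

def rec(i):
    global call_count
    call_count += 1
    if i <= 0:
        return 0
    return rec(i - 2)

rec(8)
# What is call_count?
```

Linear recursion stepping by 2: 5 calls from i=8 down to ≤0.

Answer: 5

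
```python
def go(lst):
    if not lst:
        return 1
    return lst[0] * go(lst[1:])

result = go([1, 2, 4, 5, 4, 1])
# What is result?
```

Product over [1, 2, 4, 5, 4, 1] = 1 * 2 * 4 * 5 * 4 * 1 = 160

Answer: 160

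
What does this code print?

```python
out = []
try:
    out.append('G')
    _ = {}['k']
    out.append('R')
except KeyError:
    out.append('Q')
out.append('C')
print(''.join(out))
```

Execution trace: 'G' (try body) → 'Q' (except KeyError) → 'C' (after the try/except). Output: GQC

Answer: GQC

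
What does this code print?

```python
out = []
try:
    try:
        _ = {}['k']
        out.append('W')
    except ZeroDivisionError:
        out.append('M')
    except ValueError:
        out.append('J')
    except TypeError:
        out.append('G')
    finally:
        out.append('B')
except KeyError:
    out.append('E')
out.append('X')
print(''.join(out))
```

Execution trace: 'B' (inner finally) → 'E' (outer except KeyError) → 'X' (after the try/except). Output: BEX

Answer: BEX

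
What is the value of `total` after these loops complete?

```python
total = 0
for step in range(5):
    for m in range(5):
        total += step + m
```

Sum of all step+m for step,m in 5x5
`total` takes the values: 0 → 1 → 3 → 6 → 10 → 11 → 13 → 16 → 20 → 25 → 27 → 30 → 34 → 39 → 45 → 48 → 52 → 57 → 63 → 70 → 74 → 79 → 85 → 92 → 100

Answer: 100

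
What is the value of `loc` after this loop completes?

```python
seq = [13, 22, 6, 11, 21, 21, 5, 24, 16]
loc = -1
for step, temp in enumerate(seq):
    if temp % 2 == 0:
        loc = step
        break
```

First even number index in [13, 22, 6, 11, 21, 21, 5, 24, 16]
`loc` takes the values: -1 → 1

Answer: 1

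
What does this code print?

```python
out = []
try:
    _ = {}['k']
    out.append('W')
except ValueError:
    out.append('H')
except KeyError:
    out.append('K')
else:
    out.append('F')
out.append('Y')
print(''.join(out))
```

Execution trace: 'K' (except KeyError) → 'Y' (after the try/except). Output: KY

Answer: KY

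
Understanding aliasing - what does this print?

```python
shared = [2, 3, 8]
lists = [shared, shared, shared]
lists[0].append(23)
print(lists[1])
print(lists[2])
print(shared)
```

Key concept: list of same reference.
Step by step:
`shared = [2, 3, 8]` → shared = [2, 3, 8]
`lists = [shared, shared, shared]` → lists = [[2, 3, 8], [2, 3, 8], [2, 3, 8]]
`lists[0].append(23)` → shared = [2, 3, 8, 23]; lists = [[2, 3, 8, 23], [2, 3, 8, 23], [2, 3, 8, 23]]
`print(lists[1])` → prints [2, 3, 8, 23]
`print(lists[2])` → prints [2, 3, 8, 23]
`print(shared)` → prints [2, 3, 8, 23]

Answer:
[2, 3, 8, 23]
[2, 3, 8, 23]
[2, 3, 8, 23]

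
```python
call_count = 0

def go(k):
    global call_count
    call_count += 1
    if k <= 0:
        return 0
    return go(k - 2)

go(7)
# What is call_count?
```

Linear recursion stepping by 2: 5 calls from k=7 down to ≤0.

Answer: 5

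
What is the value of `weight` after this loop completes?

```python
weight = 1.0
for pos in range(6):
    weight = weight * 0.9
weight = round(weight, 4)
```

Exponential decay: 1.0 * 0.9^6
`weight` takes the values: 1.0 → 0.9 → 0.81 → 0.729 → 0.6561 → 0.59049 → 0.531441 → 0.5314

Answer: 0.5314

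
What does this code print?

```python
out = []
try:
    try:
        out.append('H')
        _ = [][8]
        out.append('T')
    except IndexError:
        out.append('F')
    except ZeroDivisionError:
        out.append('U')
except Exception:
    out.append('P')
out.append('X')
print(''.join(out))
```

Execution trace: 'H' (inner try body) → 'F' (inner except IndexError) → 'X' (after the try/except). Output: HFX

Answer: HFX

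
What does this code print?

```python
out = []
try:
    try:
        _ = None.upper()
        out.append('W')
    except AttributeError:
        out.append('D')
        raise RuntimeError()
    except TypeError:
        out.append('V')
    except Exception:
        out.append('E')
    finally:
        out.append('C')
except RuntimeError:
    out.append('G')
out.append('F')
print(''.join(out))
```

Execution trace: 'D' (inner except AttributeError) → 'C' (inner finally) → 'G' (outer except RuntimeError) → 'F' (after the try/except). Output: DCGF

Answer: DCGF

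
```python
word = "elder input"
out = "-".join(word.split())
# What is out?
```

Trace:
`word = "elder input"` → word = 'elder input'
`out = "-".join(word.split())` → out = 'elder-input'
So out = 'elder-input'

Answer: 'elder-input'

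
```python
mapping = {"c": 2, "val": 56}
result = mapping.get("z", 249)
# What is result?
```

Trace:
`mapping = {"c": 2, "val": 56}` → mapping = {'c': 2, 'val': 56}
`result = mapping.get("z", 249)` → result = 249
So result = 249

Answer: 249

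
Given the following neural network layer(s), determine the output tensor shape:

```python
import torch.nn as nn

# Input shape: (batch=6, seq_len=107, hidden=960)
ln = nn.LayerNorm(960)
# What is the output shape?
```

Input: (6, 107, 960) -> Output: (6, 107, 960)

Answer: (6, 107, 960)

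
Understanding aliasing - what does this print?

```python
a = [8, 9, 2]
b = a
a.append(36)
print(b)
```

Key concept: basic list aliasing.
Step by step:
`a = [8, 9, 2]` → a = [8, 9, 2]
`b = a` → b = [8, 9, 2] (same object as a)
`a.append(36)` → a = [8, 9, 2, 36] (same object as b); b = [8, 9, 2, 36] (same object as a)
`print(b)` → prints [8, 9, 2, 36]

Answer: [8, 9, 2, 36]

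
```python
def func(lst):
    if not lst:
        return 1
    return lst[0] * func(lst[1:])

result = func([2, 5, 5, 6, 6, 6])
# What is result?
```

Product over [2, 5, 5, 6, 6, 6] = 2 * 5 * 5 * 6 * 6 * 6 = 10800

Answer: 10800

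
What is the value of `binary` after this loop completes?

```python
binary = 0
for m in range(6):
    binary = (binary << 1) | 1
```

Build 6 consecutive 1-bits: 0b111111
`binary` takes the values: 0 → 1 → 3 → 7 → 15 → 31 → 63

Answer: 63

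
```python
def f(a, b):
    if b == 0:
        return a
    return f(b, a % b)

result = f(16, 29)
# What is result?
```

f(16, 29) -> f(29, 16) -> f(16, 13) -> f(13, 3) -> f(3, 1) -> f(1, 0) -> 1

Answer: 1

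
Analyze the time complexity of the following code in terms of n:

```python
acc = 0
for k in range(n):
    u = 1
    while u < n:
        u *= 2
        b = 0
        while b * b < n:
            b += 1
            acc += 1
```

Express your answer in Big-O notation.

Each loop level contributes: n × log n × √n. Multiplying the contributions gives O(n√n log n).

Answer: O(n√n log n)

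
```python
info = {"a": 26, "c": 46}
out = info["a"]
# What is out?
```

Trace:
`info = {"a": 26, "c": 46}` → info = {'a': 26, 'c': 46}
`out = info["a"]` → out = 26
So out = 26

Answer: 26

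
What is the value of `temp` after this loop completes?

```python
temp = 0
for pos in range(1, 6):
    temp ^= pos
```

XOR of 1 to 5
`temp` takes the values: 0 → 1 → 3 → 0 → 4 → 1

Answer: 1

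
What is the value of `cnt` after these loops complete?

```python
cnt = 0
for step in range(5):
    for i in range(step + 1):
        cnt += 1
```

Triangle: 1 + 2 + ... + 5
`cnt` takes the values: 0 → 1 → 2 → 3 → 4 → 5 → 6 → 7 → 8 → 9 → 10 → 11 → 12 → 13 → 14 → 15

Answer: 15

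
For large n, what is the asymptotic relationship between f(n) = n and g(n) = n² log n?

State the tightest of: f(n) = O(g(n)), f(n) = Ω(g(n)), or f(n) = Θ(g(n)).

n vs n² log n: f(n) = O(g(n)) but not Ω(g(n)) — n² log n grows strictly faster than n.

Answer: f(n) = O(g(n)) but not Ω(g(n)) — n² log n grows strictly faster than n.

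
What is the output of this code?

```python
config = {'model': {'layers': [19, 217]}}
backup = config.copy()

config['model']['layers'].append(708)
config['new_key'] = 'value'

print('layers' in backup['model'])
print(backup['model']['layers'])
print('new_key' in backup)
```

Key concept: shallow copy gotcha with nested dict.
Step by step:
`config = {'model': {'layers': [19, 217]}}` → config = {'model': {'layers': [19, 217]}}
`backup = config.copy()` → backup = {'model': {'layers': [19, 217]}}
`config['model']['layers'].append(708)` → config = {'model': {'layers': [19, 217, 708]}}; backup = {'model': {'layers': [19, 217, 708]}}
`config['new_key'] = 'value'` → config = {'model': {'layers': [19, 217, 708]}, 'new_key': 'value'}
`print('layers' in backup['model'])` → prints True
`print(backup['model']['layers'])` → prints [19, 217, 708]
`print('new_key' in backup)` → prints False

Answer:
True
[19, 217, 708]
False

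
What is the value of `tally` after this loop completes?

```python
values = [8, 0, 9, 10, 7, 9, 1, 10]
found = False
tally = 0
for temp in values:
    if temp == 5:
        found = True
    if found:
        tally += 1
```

Count elements after first 5 in [8, 0, 9, 10, 7, 9, 1, 10]
`tally` takes the values: 0

Answer: 0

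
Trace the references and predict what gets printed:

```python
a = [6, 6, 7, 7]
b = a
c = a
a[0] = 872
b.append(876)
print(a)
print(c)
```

Key concept: multiple aliases.
Step by step:
`a = [6, 6, 7, 7]` → a = [6, 6, 7, 7]
`b = a` → b = [6, 6, 7, 7] (same object as a)
`c = a` → c = [6, 6, 7, 7] (same object as a, b)
`a[0] = 872` → a = [872, 6, 7, 7] (same object as b, c); b = [872, 6, 7, 7] (same object as a, c); c = [872, 6, 7, 7] (same object as a, b)
`b.append(876)` → a = [872, 6, 7, 7, 876] (same object as b, c); b = [872, 6, 7, 7, 876] (same object as a, c); c = [872, 6, 7, 7, 876] (same object as a, b)
`print(a)` → prints [872, 6, 7, 7, 876]
`print(c)` → prints [872, 6, 7, 7, 876]

Answer:
[872, 6, 7, 7, 876]
[872, 6, 7, 7, 876]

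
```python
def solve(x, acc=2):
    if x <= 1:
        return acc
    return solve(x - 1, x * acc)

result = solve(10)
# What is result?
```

Accumulator trace (n, acc): (10, 2) -> (9, 20) -> (8, 180) -> (7, 1440) -> (6, 10080) -> (5, 60480) -> (4, 302400) -> (3, 1209600) -> (2, 3628800) -> (1, 7257600) -> return 7257600

Answer: 7257600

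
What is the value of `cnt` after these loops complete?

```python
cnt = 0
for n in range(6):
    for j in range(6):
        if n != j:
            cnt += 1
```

6² - 6 (exclude diagonal)
`cnt` takes the values: 0 → 1 → 2 → 3 → 4 → 5 → 6 → 7 → 8 → 9 → 10 → 11 → 12 → 13 → 14 → 15 → 16 → 17 → 18 → 19 → 20 → 21 → 22 → 23 → 24 → 25 → 26 → 27 → 28 → 29 → 30

Answer: 30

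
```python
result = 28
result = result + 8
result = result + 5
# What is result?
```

Trace:
`result = 28` → result = 28
`result = result + 8` → result = 36
`result = result + 5` → result = 41
So result = 41

Answer: 41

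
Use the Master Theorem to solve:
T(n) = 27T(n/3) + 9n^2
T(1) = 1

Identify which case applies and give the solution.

a=27, b=3, f(n)=9n^2. log_3(27) = 3. Since c=2 < 3, Case 1 applies: T(n) = Θ(n^log_b(a)) = O(n^3).

Answer: O(n^3) - Case 1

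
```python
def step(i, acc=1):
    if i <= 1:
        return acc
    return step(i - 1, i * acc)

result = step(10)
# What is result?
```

Accumulator trace (n, acc): (10, 1) -> (9, 10) -> (8, 90) -> (7, 720) -> (6, 5040) -> (5, 30240) -> (4, 151200) -> (3, 604800) -> (2, 1814400) -> (1, 3628800) -> return 3628800

Answer: 3628800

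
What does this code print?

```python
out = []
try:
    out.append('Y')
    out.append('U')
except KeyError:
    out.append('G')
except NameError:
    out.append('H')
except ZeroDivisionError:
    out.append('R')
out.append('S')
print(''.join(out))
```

Execution trace: 'Y' (try body) → 'U' (try body, no exception) → 'S' (after the try/except). Output: YUS

Answer: YUS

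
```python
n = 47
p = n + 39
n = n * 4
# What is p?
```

Trace:
`n = 47` → n = 47
`p = n + 39` → p = 86
`n = n * 4` → n = 188
So p = 86

Answer: 86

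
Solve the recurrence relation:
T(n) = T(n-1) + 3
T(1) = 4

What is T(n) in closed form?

Unrolling: T(n) = T(1) + 3·(n-1) = 4 + 3(n-1) = 3n + 1.

Answer: T(n) = 3n + 1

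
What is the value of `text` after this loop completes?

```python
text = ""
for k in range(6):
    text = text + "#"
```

Repeat '#' 6 times
`text` takes the values: "" → "#" → "##" → "###" → "####" → "#####" → "######"

Answer: "######"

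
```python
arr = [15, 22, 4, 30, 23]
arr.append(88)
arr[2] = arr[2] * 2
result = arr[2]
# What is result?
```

Trace:
`arr = [15, 22, 4, 30, 23]` → arr = [15, 22, 4, 30, 23]
`arr.append(88)` → arr = [15, 22, 4, 30, 23, 88]
`arr[2] = arr[2] * 2` → arr = [15, 22, 8, 30, 23, 88]
`result = arr[2]` → result = 8
So result = 8

Answer: 8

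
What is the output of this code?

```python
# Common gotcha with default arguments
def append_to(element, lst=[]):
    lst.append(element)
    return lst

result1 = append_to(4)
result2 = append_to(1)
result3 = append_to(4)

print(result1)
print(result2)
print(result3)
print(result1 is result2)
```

Key concept: mutable default argument gotcha.
Step by step:
`result1 = append_to(4)` → result1 = [4]
`result2 = append_to(1)` → result1 = [4, 1] (same object as result2); result2 = [4, 1] (same object as result1)
`result3 = append_to(4)` → result1 = [4, 1, 4] (same object as result2, result3); result2 = [4, 1, 4] (same object as result1, result3); result3 = [4, 1, 4] (same object as result1, result2)
`print(result1)` → prints [4, 1, 4]
`print(result2)` → prints [4, 1, 4]
`print(result3)` → prints [4, 1, 4]
`print(result1 is result2)` → prints True

Answer:
[4, 1, 4]
[4, 1, 4]
[4, 1, 4]
True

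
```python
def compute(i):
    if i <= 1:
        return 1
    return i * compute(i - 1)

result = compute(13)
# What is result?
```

compute(13) = 13 * 12 * 11 * 10 * 9 * 8 * 7 * 6 * 5 * 4 * 3 * 2 * 1 = 6227020800

Answer: 6227020800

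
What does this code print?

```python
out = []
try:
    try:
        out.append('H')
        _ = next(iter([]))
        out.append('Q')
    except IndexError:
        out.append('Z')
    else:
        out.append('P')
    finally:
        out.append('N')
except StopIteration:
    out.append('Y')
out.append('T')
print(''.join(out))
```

Execution trace: 'H' (try body) → 'N' (finally) → 'Y' (outer except StopIteration) → 'T' (after the try/except). Output: HNYT

Answer: HNYT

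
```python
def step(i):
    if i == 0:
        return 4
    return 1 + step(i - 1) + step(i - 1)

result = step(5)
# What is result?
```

step(i) = 1 + 2·step(i-1), step(0)=4. Closed form: (4+1)·2^5 - 1 = 159.

Answer: 159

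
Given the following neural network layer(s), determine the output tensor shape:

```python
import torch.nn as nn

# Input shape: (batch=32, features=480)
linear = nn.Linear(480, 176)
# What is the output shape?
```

Input: (32, 480) -> Output: (32, 176)

Answer: (32, 176)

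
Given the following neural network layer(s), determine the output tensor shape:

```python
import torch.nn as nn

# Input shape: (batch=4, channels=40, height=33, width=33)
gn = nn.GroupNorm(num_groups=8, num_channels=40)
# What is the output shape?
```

Input: (4, 40, 33, 33) -> Output: (4, 40, 33, 33)

Answer: (4, 40, 33, 33)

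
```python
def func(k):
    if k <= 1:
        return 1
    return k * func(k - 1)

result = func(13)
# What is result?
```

func(13) = 13 * 12 * 11 * 10 * 9 * 8 * 7 * 6 * 5 * 4 * 3 * 2 * 1 = 6227020800

Answer: 6227020800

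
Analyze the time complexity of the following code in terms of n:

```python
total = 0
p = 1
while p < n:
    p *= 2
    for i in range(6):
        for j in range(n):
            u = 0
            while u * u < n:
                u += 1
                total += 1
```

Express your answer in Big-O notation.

Each loop level contributes: log n × 1 × n × √n. Multiplying the contributions gives O(n√n log n).

Answer: O(n√n log n)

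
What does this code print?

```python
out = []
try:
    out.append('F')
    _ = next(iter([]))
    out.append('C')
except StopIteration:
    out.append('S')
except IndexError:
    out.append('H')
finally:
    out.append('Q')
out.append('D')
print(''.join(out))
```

Execution trace: 'F' (try body) → 'S' (except StopIteration) → 'Q' (finally) → 'D' (after the try/except). Output: FSQD

Answer: FSQD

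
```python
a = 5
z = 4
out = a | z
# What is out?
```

Trace:
`a = 5` → a = 5
`z = 4` → z = 4
`out = a | z` → out = 5
So out = 5

Answer: 5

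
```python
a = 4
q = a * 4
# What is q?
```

Trace:
`a = 4` → a = 4
`q = a * 4` → q = 16
So q = 16

Answer: 16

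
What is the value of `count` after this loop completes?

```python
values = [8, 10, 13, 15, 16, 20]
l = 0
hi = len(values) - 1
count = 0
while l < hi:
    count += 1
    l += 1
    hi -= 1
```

Iterations until pointers meet (list length 6)
`count` takes the values: 0 → 1 → 2 → 3

Answer: 3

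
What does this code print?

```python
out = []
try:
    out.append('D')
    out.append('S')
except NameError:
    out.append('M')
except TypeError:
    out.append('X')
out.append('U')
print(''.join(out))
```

Execution trace: 'D' (try body) → 'S' (try body, no exception) → 'U' (after the try/except). Output: DSU

Answer: DSU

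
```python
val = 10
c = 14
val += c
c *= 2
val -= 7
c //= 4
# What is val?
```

Trace:
`val = 10` → val = 10
`c = 14` → c = 14
`val += c` → val = 24
`c *= 2` → c = 28
`val -= 7` → val = 17
`c //= 4` → c = 7
So val = 17

Answer: 17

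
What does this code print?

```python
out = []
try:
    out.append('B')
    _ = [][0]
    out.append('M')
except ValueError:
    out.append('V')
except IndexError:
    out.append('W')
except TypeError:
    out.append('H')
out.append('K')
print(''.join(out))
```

Execution trace: 'B' (try body) → 'W' (except IndexError) → 'K' (after the try/except). Output: BWK

Answer: BWK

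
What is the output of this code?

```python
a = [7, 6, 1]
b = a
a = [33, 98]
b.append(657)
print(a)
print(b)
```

Key concept: rebinding vs mutation: a is rebound to a new list, b still points at the original.
Step by step:
`a = [7, 6, 1]` → a = [7, 6, 1]
`b = a` → b = [7, 6, 1] (same object as a)
`a = [33, 98]` → a = [33, 98]
`b.append(657)` → b = [7, 6, 1, 657]
`print(a)` → prints [33, 98]
`print(b)` → prints [7, 6, 1, 657]

Answer:
[33, 98]
[7, 6, 1, 657]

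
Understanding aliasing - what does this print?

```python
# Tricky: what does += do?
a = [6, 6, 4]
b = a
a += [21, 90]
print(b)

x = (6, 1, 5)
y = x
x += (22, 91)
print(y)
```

Key concept: += behavior differs for mutable vs immutable.
Step by step:
`a = [6, 6, 4]` → a = [6, 6, 4]
`b = a` → b = [6, 6, 4] (same object as a)
`a += [21, 90]` → a = [6, 6, 4, 21, 90] (same object as b); b = [6, 6, 4, 21, 90] (same object as a)
`print(b)` → prints [6, 6, 4, 21, 90]
`x = (6, 1, 5)` → x = (6, 1, 5)
`y = x` → y = (6, 1, 5)
`x += (22, 91)` → x = (6, 1, 5, 22, 91)
`print(y)` → prints (6, 1, 5)

Answer:
[6, 6, 4, 21, 90]
(6, 1, 5)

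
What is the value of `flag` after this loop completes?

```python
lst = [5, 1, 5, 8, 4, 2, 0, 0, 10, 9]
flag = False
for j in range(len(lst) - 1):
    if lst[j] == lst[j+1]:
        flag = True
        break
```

Check consecutive duplicates in [5, 1, 5, 8, 4, 2, 0, 0, 10, 9]
`flag` takes the values: False → True

Answer: True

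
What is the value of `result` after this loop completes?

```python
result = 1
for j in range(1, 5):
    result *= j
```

4! = 24
`result` takes the values: 1 → 2 → 6 → 24

Answer: 24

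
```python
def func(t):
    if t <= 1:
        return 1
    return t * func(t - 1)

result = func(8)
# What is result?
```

func(8) = 8 * 7 * 6 * 5 * 4 * 3 * 2 * 1 = 40320

Answer: 40320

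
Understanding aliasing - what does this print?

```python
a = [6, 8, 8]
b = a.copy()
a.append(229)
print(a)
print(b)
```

Key concept: list.copy() creates independent copy.
Step by step:
`a = [6, 8, 8]` → a = [6, 8, 8]
`b = a.copy()` → b = [6, 8, 8]
`a.append(229)` → a = [6, 8, 8, 229]
`print(a)` → prints [6, 8, 8, 229]
`print(b)` → prints [6, 8, 8]

Answer:
[6, 8, 8, 229]
[6, 8, 8]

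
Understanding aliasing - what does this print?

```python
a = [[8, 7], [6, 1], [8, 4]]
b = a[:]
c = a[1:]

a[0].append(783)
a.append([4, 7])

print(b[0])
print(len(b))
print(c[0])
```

Key concept: slice with nested mutation.
Step by step:
`a = [[8, 7], [6, 1], [8, 4]]` → a = [[8, 7], [6, 1], [8, 4]]
`b = a[:]` → b = [[8, 7], [6, 1], [8, 4]]
`c = a[1:]` → c = [[6, 1], [8, 4]]
`a[0].append(783)` → a = [[8, 7, 783], [6, 1], [8, 4]]; b = [[8, 7, 783], [6, 1], [8, 4]]
`a.append([4, 7])` → a = [[8, 7, 783], [6, 1], [8, 4], [4, 7]]
`print(b[0])` → prints [8, 7, 783]
`print(len(b))` → prints 3
`print(c[0])` → prints [6, 1]

Answer:
[8, 7, 783]
3
[6, 1]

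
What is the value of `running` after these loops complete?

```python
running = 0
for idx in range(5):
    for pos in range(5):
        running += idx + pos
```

Sum of all idx+pos for idx,pos in 5x5
`running` takes the values: 0 → 1 → 3 → 6 → 10 → 11 → 13 → 16 → 20 → 25 → 27 → 30 → 34 → 39 → 45 → 48 → 52 → 57 → 63 → 70 → 74 → 79 → 85 → 92 → 100

Answer: 100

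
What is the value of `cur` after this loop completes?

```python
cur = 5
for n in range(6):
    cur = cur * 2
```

Multiply by 2, 6 times: 5 * 2^6 = 320
`cur` takes the values: 5 → 10 → 20 → 40 → 80 → 160 → 320

Answer: 320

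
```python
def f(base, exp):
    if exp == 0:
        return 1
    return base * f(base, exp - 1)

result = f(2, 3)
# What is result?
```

f(2, 3) = 2 * 2 * 2 = 8

Answer: 8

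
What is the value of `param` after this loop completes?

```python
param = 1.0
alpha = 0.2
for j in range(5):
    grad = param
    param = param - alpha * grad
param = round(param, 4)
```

Gradient descent: w = 1.0 * (1 - 0.2)^5
`param` takes the values: 1.0 → 0.8 → 0.64 → 0.512 → 0.4096 → 0.32768 → 0.3277

Answer: 0.3277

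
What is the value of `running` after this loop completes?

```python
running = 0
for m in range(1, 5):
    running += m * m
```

Sum of squares 1² to 4² = 30
`running` takes the values: 0 → 1 → 5 → 14 → 30

Answer: 30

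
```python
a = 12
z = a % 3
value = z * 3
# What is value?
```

Trace:
`a = 12` → a = 12
`z = a % 3` → z = 0
`value = z * 3` → value = 0
So value = 0

Answer: 0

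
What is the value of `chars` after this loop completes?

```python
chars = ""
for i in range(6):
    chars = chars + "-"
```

Repeat '-' 6 times
`chars` takes the values: "" → "-" → "--" → "---" → "----" → "-----" → "------"

Answer: "------"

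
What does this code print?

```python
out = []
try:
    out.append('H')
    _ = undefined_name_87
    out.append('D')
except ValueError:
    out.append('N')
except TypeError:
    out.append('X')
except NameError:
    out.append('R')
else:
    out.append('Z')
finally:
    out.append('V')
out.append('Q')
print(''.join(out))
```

Execution trace: 'H' (try body) → 'R' (except NameError) → 'V' (finally) → 'Q' (after the try/except). Output: HRVQ

Answer: HRVQ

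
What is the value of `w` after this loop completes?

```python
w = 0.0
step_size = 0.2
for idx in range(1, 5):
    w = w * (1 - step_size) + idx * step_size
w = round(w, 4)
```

Moving average with lr=0.2
`w` takes the values: 0.0 → 0.2 → 0.56 → 1.048 → 1.6384

Answer: 1.6384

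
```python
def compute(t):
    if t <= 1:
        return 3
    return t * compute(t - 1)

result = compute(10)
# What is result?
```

compute(10) = 10 * 9 * 8 * 7 * 6 * 5 * 4 * 3 * 2 * 3 = 10886400

Answer: 10886400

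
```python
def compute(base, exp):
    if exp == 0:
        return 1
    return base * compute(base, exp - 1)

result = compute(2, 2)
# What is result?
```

compute(2, 2) = 2 * 2 = 4

Answer: 4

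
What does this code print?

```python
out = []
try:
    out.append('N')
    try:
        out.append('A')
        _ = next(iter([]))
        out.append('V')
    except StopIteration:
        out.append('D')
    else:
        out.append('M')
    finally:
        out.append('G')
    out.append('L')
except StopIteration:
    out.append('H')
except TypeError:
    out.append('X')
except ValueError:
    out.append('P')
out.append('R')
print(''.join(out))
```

Execution trace: 'N' (try body) → 'A' (inner try body) → 'D' (inner except StopIteration) → 'G' (inner finally) → 'L' (try body, no exception) → 'R' (after the try/except). Output: NADGLR

Answer: NADGLR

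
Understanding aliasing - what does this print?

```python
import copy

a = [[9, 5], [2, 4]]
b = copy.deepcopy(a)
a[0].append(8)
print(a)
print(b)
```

Key concept: deep copy is fully independent.
Step by step:
`a = [[9, 5], [2, 4]]` → a = [[9, 5], [2, 4]]
`b = copy.deepcopy(a)` → b = [[9, 5], [2, 4]]
`a[0].append(8)` → a = [[9, 5, 8], [2, 4]]
`print(a)` → prints [[9, 5, 8], [2, 4]]
`print(b)` → prints [[9, 5], [2, 4]]

Answer:
[[9, 5, 8], [2, 4]]
[[9, 5], [2, 4]]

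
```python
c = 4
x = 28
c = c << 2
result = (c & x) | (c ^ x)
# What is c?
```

Trace:
`c = 4` → c = 4
`x = 28` → x = 28
`c = c << 2` → c = 16
`result = (c & x) | (c ^ x)` → result = 28
So c = 16

Answer: 16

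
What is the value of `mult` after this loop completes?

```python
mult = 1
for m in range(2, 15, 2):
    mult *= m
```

Product of even numbers 2 to 14
`mult` takes the values: 1 → 2 → 8 → 48 → 384 → 3840 → 46080 → 645120

Answer: 645120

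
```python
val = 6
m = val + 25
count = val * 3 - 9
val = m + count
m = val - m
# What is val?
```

Trace:
`val = 6` → val = 6
`m = val + 25` → m = 31
`count = val * 3 - 9` → count = 9
`val = m + count` → val = 40
`m = val - m` → m = 9
So val = 40

Answer: 40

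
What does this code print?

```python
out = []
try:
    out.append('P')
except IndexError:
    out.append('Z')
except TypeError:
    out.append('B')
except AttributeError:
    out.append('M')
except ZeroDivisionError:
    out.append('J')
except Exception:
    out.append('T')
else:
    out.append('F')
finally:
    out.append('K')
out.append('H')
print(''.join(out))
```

Execution trace: 'P' (try body, no exception) → 'F' (else) → 'K' (finally) → 'H' (after the try/except). Output: PFKH

Answer: PFKH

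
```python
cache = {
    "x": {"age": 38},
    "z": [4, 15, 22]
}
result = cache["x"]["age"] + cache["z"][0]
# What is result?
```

Trace:
`cache = { ...` → cache = {'x': {'age': 38}, 'z': [4, 15, 22]}
`result = cache["x"]["age"] + cache["z"][0]` → result = 42
So result = 42

Answer: 42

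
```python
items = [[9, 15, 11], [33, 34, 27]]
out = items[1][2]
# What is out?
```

Trace:
`items = [[9, 15, 11], [33, 34, 27]]` → items = [[9, 15, 11], [33, 34, 27]]
`out = items[1][2]` → out = 27
So out = 27

Answer: 27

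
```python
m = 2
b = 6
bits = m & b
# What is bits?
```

Trace:
`m = 2` → m = 2
`b = 6` → b = 6
`bits = m & b` → bits = 2
So bits = 2

Answer: 2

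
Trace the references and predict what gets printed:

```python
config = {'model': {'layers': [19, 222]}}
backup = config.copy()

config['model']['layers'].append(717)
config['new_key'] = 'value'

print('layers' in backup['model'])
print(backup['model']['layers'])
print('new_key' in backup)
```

Key concept: shallow copy gotcha with nested dict.
Step by step:
`config = {'model': {'layers': [19, 222]}}` → config = {'model': {'layers': [19, 222]}}
`backup = config.copy()` → backup = {'model': {'layers': [19, 222]}}
`config['model']['layers'].append(717)` → config = {'model': {'layers': [19, 222, 717]}}; backup = {'model': {'layers': [19, 222, 717]}}
`config['new_key'] = 'value'` → config = {'model': {'layers': [19, 222, 717]}, 'new_key': 'value'}
`print('layers' in backup['model'])` → prints True
`print(backup['model']['layers'])` → prints [19, 222, 717]
`print('new_key' in backup)` → prints False

Answer:
True
[19, 222, 717]
False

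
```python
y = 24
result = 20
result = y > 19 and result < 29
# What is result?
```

Trace:
`y = 24` → y = 24
`result = 20` → result = 20
`result = y > 19 and result < 29` → result = True
So result = True

Answer: True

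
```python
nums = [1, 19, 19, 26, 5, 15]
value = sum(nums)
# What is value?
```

Trace:
`nums = [1, 19, 19, 26, 5, 15]` → nums = [1, 19, 19, 26, 5, 15]
`value = sum(nums)` → value = 85
So value = 85

Answer: 85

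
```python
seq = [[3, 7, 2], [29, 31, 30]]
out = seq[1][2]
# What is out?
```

Trace:
`seq = [[3, 7, 2], [29, 31, 30]]` → seq = [[3, 7, 2], [29, 31, 30]]
`out = seq[1][2]` → out = 30
So out = 30

Answer: 30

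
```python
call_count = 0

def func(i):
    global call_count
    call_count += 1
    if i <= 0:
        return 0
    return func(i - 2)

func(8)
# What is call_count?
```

Linear recursion stepping by 2: 5 calls from i=8 down to ≤0.

Answer: 5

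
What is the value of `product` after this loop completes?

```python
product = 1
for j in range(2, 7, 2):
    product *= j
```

Product of even numbers 2 to 6
`product` takes the values: 1 → 2 → 8 → 48

Answer: 48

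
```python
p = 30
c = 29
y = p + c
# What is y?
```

Trace:
`p = 30` → p = 30
`c = 29` → c = 29
`y = p + c` → y = 59
So y = 59

Answer: 59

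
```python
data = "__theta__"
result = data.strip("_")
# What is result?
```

Trace:
`data = "__theta__"` → data = '__theta__'
`result = data.strip("_")` → result = 'theta'
So result = 'theta'

Answer: 'theta'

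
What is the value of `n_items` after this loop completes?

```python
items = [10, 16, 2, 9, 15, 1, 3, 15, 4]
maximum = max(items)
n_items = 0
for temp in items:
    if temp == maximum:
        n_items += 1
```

Count of max value 16 in [10, 16, 2, 9, 15, 1, 3, 15, 4]
`n_items` takes the values: 0 → 1

Answer: 1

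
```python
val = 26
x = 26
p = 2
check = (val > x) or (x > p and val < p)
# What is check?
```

Trace:
`val = 26` → val = 26
`x = 26` → x = 26
`p = 2` → p = 2
`check = (val > x) or (x > p and val < p)` → check = False
So check = False

Answer: False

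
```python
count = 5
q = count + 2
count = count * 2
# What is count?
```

Trace:
`count = 5` → count = 5
`q = count + 2` → q = 7
`count = count * 2` → count = 10
So count = 10

Answer: 10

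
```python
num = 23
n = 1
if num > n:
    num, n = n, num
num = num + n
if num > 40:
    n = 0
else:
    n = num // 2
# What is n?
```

Trace:
`num = 23` → num = 23
`n = 1` → n = 1
`if num > n: ...` → num > n is True → num = 1; n = 23
`num = num + n` → num = 24
`if num > 40: ...` → num > 40 is False, take else branch → n = 12
So n = 12

Answer: 12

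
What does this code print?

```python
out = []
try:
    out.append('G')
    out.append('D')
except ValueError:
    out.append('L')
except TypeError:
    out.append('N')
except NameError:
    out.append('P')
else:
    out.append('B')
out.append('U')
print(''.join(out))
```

Execution trace: 'G' (try body) → 'D' (try body, no exception) → 'B' (else) → 'U' (after the try/except). Output: GDBU

Answer: GDBU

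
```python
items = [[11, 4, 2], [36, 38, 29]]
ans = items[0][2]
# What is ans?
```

Trace:
`items = [[11, 4, 2], [36, 38, 29]]` → items = [[11, 4, 2], [36, 38, 29]]
`ans = items[0][2]` → ans = 2
So ans = 2

Answer: 2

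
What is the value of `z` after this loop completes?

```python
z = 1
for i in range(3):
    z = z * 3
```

Multiply by 3, 3 times: 1 * 3^3 = 27
`z` takes the values: 1 → 3 → 9 → 27

Answer: 27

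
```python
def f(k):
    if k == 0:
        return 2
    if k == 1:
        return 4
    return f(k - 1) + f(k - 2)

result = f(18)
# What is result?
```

Build up from base cases: f(0)=2, f(1)=4, f(2)=6, f(3)=10, f(4)=16, f(5)=26, f(6)=42, ..., f(18)=13530

Answer: 13530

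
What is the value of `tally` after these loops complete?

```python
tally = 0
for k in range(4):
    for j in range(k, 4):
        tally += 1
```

Upper triangle: 4 + 3 + ... + 1
`tally` takes the values: 0 → 1 → 2 → 3 → 4 → 5 → 6 → 7 → 8 → 9 → 10

Answer: 10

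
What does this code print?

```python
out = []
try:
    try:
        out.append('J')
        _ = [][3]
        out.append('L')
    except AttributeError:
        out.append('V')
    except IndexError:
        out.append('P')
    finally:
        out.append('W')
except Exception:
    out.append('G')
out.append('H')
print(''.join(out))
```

Execution trace: 'J' (inner try body) → 'P' (inner except IndexError) → 'W' (inner finally) → 'H' (after the try/except). Output: JPWH

Answer: JPWH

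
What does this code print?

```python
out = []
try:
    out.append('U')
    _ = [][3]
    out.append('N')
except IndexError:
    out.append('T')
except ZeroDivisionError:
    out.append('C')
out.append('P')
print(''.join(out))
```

Execution trace: 'U' (try body) → 'T' (except IndexError) → 'P' (after the try/except). Output: UTP

Answer: UTP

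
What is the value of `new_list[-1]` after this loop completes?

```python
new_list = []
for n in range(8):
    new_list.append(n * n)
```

Last element of squares 0 to 7
`new_list` takes the values: [] → [0] → [0, 1] → [0, 1, 4] → [0, 1, 4, 9] → [0, 1, 4, 9, 16] → [0, 1, 4, 9, 16, 25] → [0, 1, 4, 9, 16, 25, 36] → [0, 1, 4, 9, 16, 25, 36, 49]
So `new_list[-1]` = 49

Answer: 49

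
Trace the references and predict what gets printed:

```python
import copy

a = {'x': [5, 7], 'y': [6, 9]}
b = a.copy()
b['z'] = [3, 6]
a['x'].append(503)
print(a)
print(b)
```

Key concept: shallow copy of dict with mutable values.
Step by step:
`a = {'x': [5, 7], 'y': [6, 9]}` → a = {'x': [5, 7], 'y': [6, 9]}
`b = a.copy()` → b = {'x': [5, 7], 'y': [6, 9]}
`b['z'] = [3, 6]` → b = {'x': [5, 7], 'y': [6, 9], 'z': [3, 6]}
`a['x'].append(503)` → a = {'x': [5, 7, 503], 'y': [6, 9]}; b = {'x': [5, 7, 503], 'y': [6, 9], 'z': [3, 6]}
`print(a)` → prints {'x': [5, 7, 503], 'y': [6, 9]}
`print(b)` → prints {'x': [5, 7, 503], 'y': [6, 9], 'z': [3, 6]}

Answer:
{'x': [5, 7, 503], 'y': [6, 9]}
{'x': [5, 7, 503], 'y': [6, 9], 'z': [3, 6]}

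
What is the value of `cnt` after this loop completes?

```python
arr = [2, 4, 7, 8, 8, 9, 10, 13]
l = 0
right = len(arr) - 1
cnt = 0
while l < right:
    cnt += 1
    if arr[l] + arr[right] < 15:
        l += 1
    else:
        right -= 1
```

Steps to find pair summing to 15
`cnt` takes the values: 0 → 1 → 2 → 3 → 4 → 5 → 6 → 7

Answer: 7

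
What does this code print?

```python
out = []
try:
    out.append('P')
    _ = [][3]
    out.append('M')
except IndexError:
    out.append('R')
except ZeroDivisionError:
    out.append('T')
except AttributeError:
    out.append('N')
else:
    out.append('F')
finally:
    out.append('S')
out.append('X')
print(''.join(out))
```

Execution trace: 'P' (try body) → 'R' (except IndexError) → 'S' (finally) → 'X' (after the try/except). Output: PRSX

Answer: PRSX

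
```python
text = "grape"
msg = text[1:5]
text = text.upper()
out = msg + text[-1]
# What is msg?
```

Trace:
`text = "grape"` → text = 'grape'
`msg = text[1:5]` → msg = 'rape'
`text = text.upper()` → text = 'GRAPE'
`out = msg + text[-1]` → out = 'rapeE'
So msg = 'rape'

Answer: 'rape'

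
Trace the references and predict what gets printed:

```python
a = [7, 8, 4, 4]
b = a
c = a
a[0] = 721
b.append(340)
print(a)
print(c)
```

Key concept: multiple aliases.
Step by step:
`a = [7, 8, 4, 4]` → a = [7, 8, 4, 4]
`b = a` → b = [7, 8, 4, 4] (same object as a)
`c = a` → c = [7, 8, 4, 4] (same object as a, b)
`a[0] = 721` → a = [721, 8, 4, 4] (same object as b, c); b = [721, 8, 4, 4] (same object as a, c); c = [721, 8, 4, 4] (same object as a, b)
`b.append(340)` → a = [721, 8, 4, 4, 340] (same object as b, c); b = [721, 8, 4, 4, 340] (same object as a, c); c = [721, 8, 4, 4, 340] (same object as a, b)
`print(a)` → prints [721, 8, 4, 4, 340]
`print(c)` → prints [721, 8, 4, 4, 340]

Answer:
[721, 8, 4, 4, 340]
[721, 8, 4, 4, 340]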